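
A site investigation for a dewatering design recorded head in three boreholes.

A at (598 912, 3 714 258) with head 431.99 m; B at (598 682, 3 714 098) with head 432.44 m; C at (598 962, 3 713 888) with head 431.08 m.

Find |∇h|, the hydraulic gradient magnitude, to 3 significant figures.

0.00391

Taking A as reference: B−A = (-230, -160, +0.45); C−A = (50, -370, -0.91).
Determinant of the coordinate differences = (-230)·(-370) − 50·(-160) = 93100.
∂h/∂x = [(+0.45)·(-370) − (-0.91)·(-160)] / 93100 = -0.003352
∂h/∂y = [(-230)·(-0.91) − 50·(+0.45)] / 93100 = +0.002006
|∇h| = √(-0.003352² + 0.002006²) = 0.003906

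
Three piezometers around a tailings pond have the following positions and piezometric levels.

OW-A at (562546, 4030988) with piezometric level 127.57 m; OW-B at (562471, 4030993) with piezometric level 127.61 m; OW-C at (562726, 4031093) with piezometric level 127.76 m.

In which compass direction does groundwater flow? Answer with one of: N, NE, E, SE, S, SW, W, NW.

Differences from OW-A: to OW-B (Δx, Δy, Δh) = (-75, 5, +0.04); to OW-C = (180, 105, +0.19).
Solve a·Δx + b·Δy = Δh: det = (-75)·105 − 180·5 = -8775.
∂h/∂x = [(+0.04)·105 − (+0.19)·5] / -8775 = -0.0003704
∂h/∂y = [(-75)·(+0.19) − 180·(+0.04)] / -8775 = +0.002444
Flow = −∇h = (+0.0003704 east, -0.002444 north), which points south.

S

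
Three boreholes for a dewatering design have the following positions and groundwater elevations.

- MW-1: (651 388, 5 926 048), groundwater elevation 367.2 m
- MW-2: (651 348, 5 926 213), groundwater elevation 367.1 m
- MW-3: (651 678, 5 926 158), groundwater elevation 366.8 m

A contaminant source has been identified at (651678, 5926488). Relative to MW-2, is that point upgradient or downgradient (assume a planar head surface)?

downgradient

Taking MW-1 as reference: MW-2−MW-1 = (-40, 165, -0.1); MW-3−MW-1 = (290, 110, -0.4).
Solve a·Δx + b·Δy = Δh: det = (-40)·110 − 290·165 = -52250.
∂h/∂x = [(-0.1)·110 − (-0.4)·165] / -52250 = -0.001053
∂h/∂y = [(-40)·(-0.4) − 290·(-0.1)] / -52250 = -0.0008612
Head at (651678, 5926488) = 367.2 + (-0.001053)·(290) + (-0.0008612)·(440) = 366.52 m.
That is lower than the 367.1 m at MW-2, so the point is downgradient.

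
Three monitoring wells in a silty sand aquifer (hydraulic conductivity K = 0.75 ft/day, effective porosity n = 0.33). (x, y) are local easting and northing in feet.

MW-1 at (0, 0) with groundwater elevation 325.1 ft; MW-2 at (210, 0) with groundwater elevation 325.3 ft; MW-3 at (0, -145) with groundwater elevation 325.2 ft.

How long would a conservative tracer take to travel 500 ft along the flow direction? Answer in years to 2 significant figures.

510 years

∂h/∂x = (325.3 − 325.1) / (210 − 0) = +0.0009524
∂h/∂y = (325.2 − 325.1) / (-145 − 0) = -0.0006897
|∇h| = √(0.0009524² + -0.0006897²) = 0.001176
Seepage velocity v = K·i/n = 0.75 × 0.001176 / 0.33 = 0.002673 ft/day.
t = 500 / 0.002673 = 1.871e+05 days = 512 years.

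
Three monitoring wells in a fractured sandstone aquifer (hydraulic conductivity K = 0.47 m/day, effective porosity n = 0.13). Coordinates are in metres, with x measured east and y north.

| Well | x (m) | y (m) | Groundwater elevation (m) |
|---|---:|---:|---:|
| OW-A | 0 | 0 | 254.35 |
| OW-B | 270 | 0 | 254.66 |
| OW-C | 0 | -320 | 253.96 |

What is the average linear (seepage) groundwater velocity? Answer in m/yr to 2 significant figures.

2.2 m/yr

∂h/∂x = (254.66 − 254.35) / (270 − 0) = +0.001148
∂h/∂y = (253.96 − 254.35) / (-320 − 0) = +0.001219
|∇h| = √(0.001148² + 0.001219²) = 0.001674
Seepage velocity v = K·i/n = 0.47 × 0.001674 / 0.13 = 0.006052 m/day = 2.21 m/yr.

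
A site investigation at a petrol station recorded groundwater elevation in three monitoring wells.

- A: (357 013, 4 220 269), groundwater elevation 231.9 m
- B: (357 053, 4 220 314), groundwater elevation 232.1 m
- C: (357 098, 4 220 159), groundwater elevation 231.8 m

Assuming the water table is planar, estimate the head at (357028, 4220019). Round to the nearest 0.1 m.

With h = a·x + b·y + c and A as origin, the differences give:
  40·a + 45·b = +0.2
  85·a + (-110)·b = -0.1
Eliminate b (×(-110) and ×45, subtract): -8225·a = -17.50 → a = ∂h/∂x = +0.002128
Back-substitute: b = ∂h/∂y = +0.002553.
h(357028, 4220019) = 231.9 + (+0.002128)·(15) + (+0.002553)·(-250) = 231.9 +0.032 -0.638 = 231.294 m.

231.3 m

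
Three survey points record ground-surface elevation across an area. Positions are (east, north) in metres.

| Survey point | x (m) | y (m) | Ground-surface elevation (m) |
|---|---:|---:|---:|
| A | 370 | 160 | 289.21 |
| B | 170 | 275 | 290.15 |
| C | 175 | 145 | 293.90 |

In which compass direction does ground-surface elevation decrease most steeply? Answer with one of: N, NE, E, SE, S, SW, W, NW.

Differences from A: to B (Δx, Δy, Δh) = (-200, 115, +0.94); to C = (-195, -15, +4.69).
Determinant of the coordinate differences = (-200)·(-15) − (-195)·115 = 25425.
∂z/∂x = [(+0.94)·(-15) − (+4.69)·115] / 25425 = -0.02177
∂z/∂y = [(-200)·(+4.69) − (-195)·(+0.94)] / 25425 = -0.02968
Steepest decrease is along −∇f = (+0.02177 E, +0.02968 N) → northeast.

NE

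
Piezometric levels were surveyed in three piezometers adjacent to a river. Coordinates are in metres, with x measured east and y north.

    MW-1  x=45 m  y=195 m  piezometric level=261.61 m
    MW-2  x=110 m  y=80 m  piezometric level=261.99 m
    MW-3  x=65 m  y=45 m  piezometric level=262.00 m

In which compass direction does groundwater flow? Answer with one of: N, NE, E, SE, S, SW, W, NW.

NW

Three-point gradient (reference MW-1): Δ to MW-2 = (65, -115, +0.38), Δ to MW-3 = (20, -150, +0.39).
∂h/∂x = +0.001631, ∂h/∂y = -0.002383 (det = -7450).
Flow = −∇h = (-0.001631 east, +0.002383 north), which points northwest.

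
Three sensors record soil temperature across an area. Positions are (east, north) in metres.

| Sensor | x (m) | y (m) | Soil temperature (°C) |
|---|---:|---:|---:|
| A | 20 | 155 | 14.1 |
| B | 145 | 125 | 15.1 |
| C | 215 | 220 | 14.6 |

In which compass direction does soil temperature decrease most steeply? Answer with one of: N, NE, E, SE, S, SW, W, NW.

Differences from A: to B (Δx, Δy, Δh) = (125, -30, +1.0); to C = (195, 65, +0.5).
Determinant of the coordinate differences = 125·65 − 195·(-30) = 13975.
∂T/∂x = [(+1.0)·65 − (+0.5)·(-30)] / 13975 = +0.005725
∂T/∂y = [125·(+0.5) − 195·(+1.0)] / 13975 = -0.009481
Steepest decrease is along −∇f = (-0.005725 E, +0.009481 N) → northwest.

NW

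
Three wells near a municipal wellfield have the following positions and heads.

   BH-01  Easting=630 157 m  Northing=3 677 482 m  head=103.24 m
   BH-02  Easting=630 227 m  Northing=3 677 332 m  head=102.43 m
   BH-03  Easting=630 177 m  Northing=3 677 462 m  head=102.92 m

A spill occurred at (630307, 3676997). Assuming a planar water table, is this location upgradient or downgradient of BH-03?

Taking BH-01 as reference: BH-02−BH-01 = (70, -150, -0.81); BH-03−BH-01 = (20, -20, -0.32).
Solve a·Δx + b·Δy = Δh: det = 70·(-20) − 20·(-150) = 1600.
∂h/∂x = [(-0.81)·(-20) − (-0.32)·(-150)] / 1600 = -0.01987
∂h/∂y = [70·(-0.32) − 20·(-0.81)] / 1600 = -0.003875
Head at (630307, 3676997) = 103.24 + (-0.01987)·(150) + (-0.003875)·(-485) = 102.14 m.
That is lower than the 102.92 m at BH-03, so the point is downgradient.

downgradient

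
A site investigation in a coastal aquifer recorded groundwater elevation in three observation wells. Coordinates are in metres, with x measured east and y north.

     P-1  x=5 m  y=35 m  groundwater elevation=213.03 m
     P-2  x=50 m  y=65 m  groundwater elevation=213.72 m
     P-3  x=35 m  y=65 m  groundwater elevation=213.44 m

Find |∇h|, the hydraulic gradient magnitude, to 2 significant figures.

With h = a·x + b·y + c and P-1 as origin, the differences give:
  45·a + 30·b = +0.69
  30·a + 30·b = +0.41
Eliminate b (×30 and ×30, subtract): 450·a = 8.400 → a = ∂h/∂x = +0.01867
Back-substitute: b = ∂h/∂y = -0.005000.
|∇h| = √(0.01867² + -0.005000²) = 0.01933

0.019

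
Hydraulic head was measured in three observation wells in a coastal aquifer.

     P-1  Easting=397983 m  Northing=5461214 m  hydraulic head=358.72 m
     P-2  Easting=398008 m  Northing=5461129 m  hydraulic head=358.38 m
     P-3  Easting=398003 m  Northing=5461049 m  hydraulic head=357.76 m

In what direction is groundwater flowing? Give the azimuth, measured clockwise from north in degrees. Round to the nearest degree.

236°

Differences from P-1: to P-2 (Δx, Δy, Δh) = (25, -85, -0.34); to P-3 = (20, -165, -0.96).
Determinant of the coordinate differences = 25·(-165) − 20·(-85) = -2425.
∂h/∂x = [(-0.34)·(-165) − (-0.96)·(-85)] / -2425 = +0.01052
∂h/∂y = [25·(-0.96) − 20·(-0.34)] / -2425 = +0.007093
Flow direction (−∇h) has components (-0.01052 E, -0.007093 N).
Azimuth = atan2(E, N) = atan2(-0.01052, -0.007093) = 236.0° ≈ 236°.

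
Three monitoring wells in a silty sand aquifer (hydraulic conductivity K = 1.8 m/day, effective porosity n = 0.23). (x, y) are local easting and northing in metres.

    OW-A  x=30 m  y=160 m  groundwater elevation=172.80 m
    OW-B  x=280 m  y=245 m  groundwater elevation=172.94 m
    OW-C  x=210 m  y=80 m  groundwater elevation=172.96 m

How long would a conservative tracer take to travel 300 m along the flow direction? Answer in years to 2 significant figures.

Differences from OW-A: to OW-B (Δx, Δy, Δh) = (250, 85, +0.14); to OW-C = (180, -80, +0.16).
Solve a·Δx + b·Δy = Δh: det = 250·(-80) − 180·85 = -35300.
∂h/∂x = [(+0.14)·(-80) − (+0.16)·85] / -35300 = +0.0007025
∂h/∂y = [250·(+0.16) − 180·(+0.14)] / -35300 = -0.0004193
|∇h| = √(0.0007025² + -0.0004193²) = 0.0008181
Seepage velocity v = K·i/n = 1.8 × 0.0008181 / 0.23 = 0.006403 m/day.
t = 300 / 0.006403 = 4.685e+04 days = 128 years.

130 years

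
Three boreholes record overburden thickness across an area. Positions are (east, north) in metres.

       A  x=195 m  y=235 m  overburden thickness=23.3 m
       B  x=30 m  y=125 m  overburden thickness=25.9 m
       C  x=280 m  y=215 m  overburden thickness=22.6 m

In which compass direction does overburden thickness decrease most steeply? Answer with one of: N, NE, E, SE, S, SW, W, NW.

Taking A as reference: B−A = (-165, -110, +2.6); C−A = (85, -20, -0.7).
Solve a·Δx + b·Δy = Δd: det = (-165)·(-20) − 85·(-110) = 12650.
∂d/∂x = [(+2.6)·(-20) − (-0.7)·(-110)] / 12650 = -0.01020
∂d/∂y = [(-165)·(-0.7) − 85·(+2.6)] / 12650 = -0.008340
Steepest decrease is along −∇f = (+0.01020 E, +0.008340 N) → northeast.

NE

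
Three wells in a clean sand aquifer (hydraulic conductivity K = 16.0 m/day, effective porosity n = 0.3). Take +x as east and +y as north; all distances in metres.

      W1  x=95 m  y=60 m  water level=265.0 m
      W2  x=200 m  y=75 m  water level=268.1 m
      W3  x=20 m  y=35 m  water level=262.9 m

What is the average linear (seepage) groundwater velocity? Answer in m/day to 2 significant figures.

Three-point gradient (reference W1): Δ to W2 = (105, 15, +3.1), Δ to W3 = (-75, -25, -2.1).
∂h/∂x = +0.03067, ∂h/∂y = -0.008000 (det = -1500).
|∇h| = √(0.03067² + -0.008000²) = 0.0317
Seepage velocity v = K·i/n = 16.0 × 0.0317 / 0.3 = 1.691 m/day.

1.7 m/day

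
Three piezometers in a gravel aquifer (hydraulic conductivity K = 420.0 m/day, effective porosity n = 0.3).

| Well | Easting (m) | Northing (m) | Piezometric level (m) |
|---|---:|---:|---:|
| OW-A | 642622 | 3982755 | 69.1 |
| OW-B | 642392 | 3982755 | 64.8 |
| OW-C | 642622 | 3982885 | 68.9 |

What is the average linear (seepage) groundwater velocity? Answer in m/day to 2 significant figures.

∂h/∂x = (64.8 − 69.1) / (642392 − 642622) = +0.01870
∂h/∂y = (68.9 − 69.1) / (3982885 − 3982755) = -0.001538
|∇h| = √(0.01870² + -0.001538²) = 0.01876
Seepage velocity v = K·i/n = 420.0 × 0.01876 / 0.3 = 26.26 m/day.

26 m/day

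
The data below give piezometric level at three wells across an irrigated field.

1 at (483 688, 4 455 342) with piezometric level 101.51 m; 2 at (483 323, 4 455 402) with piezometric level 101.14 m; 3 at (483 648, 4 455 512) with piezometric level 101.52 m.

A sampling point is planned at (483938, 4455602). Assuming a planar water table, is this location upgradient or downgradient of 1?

With h = a·x + b·y + c and 1 as origin, the differences give:
  (-365)·a + 60·b = -0.37
  (-40)·a + 170·b = +0.01
Eliminate b (×170 and ×60, subtract): -59650·a = -63.500 → a = ∂h/∂x = +0.001065
Back-substitute: b = ∂h/∂y = +0.0003093.
Head at (483938, 4455602) = 101.51 + (+0.001065)·(250) + (+0.0003093)·(260) = 101.86 m.
That is higher than the 101.51 m at 1, so the point is upgradient.

upgradient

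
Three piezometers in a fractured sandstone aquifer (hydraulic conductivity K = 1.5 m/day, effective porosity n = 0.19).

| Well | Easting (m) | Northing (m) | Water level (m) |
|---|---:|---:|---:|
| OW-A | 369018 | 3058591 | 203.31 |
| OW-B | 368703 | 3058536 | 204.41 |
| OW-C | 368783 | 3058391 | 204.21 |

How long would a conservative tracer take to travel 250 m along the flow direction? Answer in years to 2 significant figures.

With h = a·x + b·y + c and OW-A as origin, the differences give:
  (-315)·a + (-55)·b = +1.10
  (-235)·a + (-200)·b = +0.90
Eliminate b (×(-200) and ×(-55), subtract): 50075·a = -170.500 → a = ∂h/∂x = -0.003405
Back-substitute: b = ∂h/∂y = -0.0004993.
|∇h| = √(-0.003405² + -0.0004993²) = 0.003441
Seepage velocity v = K·i/n = 1.5 × 0.003441 / 0.19 = 0.02717 m/day.
t = 250 / 0.02717 = 9201 days = 25.2 years.

25 years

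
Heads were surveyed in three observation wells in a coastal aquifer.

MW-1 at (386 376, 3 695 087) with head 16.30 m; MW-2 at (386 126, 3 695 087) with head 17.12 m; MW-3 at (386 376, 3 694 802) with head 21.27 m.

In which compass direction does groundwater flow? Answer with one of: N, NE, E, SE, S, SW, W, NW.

N

∂h/∂x = (17.12 − 16.30) / (386126 − 386376) = -0.003280
∂h/∂y = (21.27 − 16.30) / (3694802 − 3695087) = -0.01744
Flow = −∇h = (+0.003280 east, +0.01744 north), which points north.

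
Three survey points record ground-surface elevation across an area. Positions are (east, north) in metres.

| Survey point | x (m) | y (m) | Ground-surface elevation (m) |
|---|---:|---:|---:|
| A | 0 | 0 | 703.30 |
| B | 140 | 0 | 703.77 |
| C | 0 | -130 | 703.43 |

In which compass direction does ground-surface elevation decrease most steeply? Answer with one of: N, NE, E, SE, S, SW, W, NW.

W

∂z/∂x = (703.77 − 703.30) / (140 − 0) = +0.003357
∂z/∂y = (703.43 − 703.30) / (-130 − 0) = -0.0010000
Steepest decrease is along −∇f = (-0.003357 E, +0.0010000 N) → west.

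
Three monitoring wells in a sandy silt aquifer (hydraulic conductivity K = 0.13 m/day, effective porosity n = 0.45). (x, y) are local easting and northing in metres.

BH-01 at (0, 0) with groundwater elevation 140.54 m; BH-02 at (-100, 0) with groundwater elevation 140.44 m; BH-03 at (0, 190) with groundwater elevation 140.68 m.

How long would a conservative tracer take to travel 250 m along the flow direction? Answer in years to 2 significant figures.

∂h/∂x = (140.44 − 140.54) / (-100 − 0) = +0.0010000
∂h/∂y = (140.68 − 140.54) / (190 − 0) = +0.0007368
|∇h| = √(0.0010000² + 0.0007368²) = 0.001242
Seepage velocity v = K·i/n = 0.13 × 0.001242 / 0.45 = 0.0003588 m/day.
t = 250 / 0.0003588 = 6.968e+05 days = 1.91e+03 years.

1900 years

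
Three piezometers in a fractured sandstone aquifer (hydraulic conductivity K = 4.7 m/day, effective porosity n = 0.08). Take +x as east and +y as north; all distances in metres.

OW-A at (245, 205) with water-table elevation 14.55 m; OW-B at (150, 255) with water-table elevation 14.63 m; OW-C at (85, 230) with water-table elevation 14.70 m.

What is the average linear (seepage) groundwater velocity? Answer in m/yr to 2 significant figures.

22 m/yr

Taking OW-A as reference: OW-B−OW-A = (-95, 50, +0.08); OW-C−OW-A = (-160, 25, +0.15).
Determinant of the coordinate differences = (-95)·25 − (-160)·50 = 5625.
∂h/∂x = [(+0.08)·25 − (+0.15)·50] / 5625 = -0.0009778
∂h/∂y = [(-95)·(+0.15) − (-160)·(+0.08)] / 5625 = -0.0002578
|∇h| = √(-0.0009778² + -0.0002578²) = 0.001011
Seepage velocity v = K·i/n = 4.7 × 0.001011 / 0.08 = 0.0594 m/day = 21.7 m/yr.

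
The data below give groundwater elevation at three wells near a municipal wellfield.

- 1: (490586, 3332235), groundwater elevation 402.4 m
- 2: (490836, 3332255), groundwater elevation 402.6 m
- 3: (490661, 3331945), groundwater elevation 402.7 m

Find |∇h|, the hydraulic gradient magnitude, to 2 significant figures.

Three-point gradient (reference 1): Δ to 2 = (250, 20, +0.2), Δ to 3 = (75, -290, +0.3).
∂h/∂x = +0.0008649, ∂h/∂y = -0.0008108 (det = -74000).
|∇h| = √(0.0008649² + -0.0008108²) = 0.001186

0.0012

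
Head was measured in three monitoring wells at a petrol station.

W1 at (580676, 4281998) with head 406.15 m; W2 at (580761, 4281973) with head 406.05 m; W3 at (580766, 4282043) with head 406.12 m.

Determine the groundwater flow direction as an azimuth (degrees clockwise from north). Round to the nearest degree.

141°

Differences from W1: to W2 (Δx, Δy, Δh) = (85, -25, -0.10); to W3 = (90, 45, -0.03).
Solve a·Δx + b·Δy = Δh: det = 85·45 − 90·(-25) = 6075.
∂h/∂x = [(-0.10)·45 − (-0.03)·(-25)] / 6075 = -0.0008642
∂h/∂y = [85·(-0.03) − 90·(-0.10)] / 6075 = +0.001062
Flow direction (−∇h) has components (+0.0008642 E, -0.001062 N).
Azimuth = atan2(E, N) = atan2(+0.0008642, -0.001062) = 140.9° ≈ 141°.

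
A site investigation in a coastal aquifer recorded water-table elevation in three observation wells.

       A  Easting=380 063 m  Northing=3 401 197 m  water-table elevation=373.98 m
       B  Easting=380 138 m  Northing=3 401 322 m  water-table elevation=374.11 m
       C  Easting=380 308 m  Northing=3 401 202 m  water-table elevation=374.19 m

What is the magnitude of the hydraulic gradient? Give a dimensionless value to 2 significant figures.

Differences from A: to B (Δx, Δy, Δh) = (75, 125, +0.13); to C = (245, 5, +0.21).
Solve a·Δx + b·Δy = Δh: det = 75·5 − 245·125 = -30250.
∂h/∂x = [(+0.13)·5 − (+0.21)·125] / -30250 = +0.0008463
∂h/∂y = [75·(+0.21) − 245·(+0.13)] / -30250 = +0.0005322
|∇h| = √(0.0008463² + 0.0005322²) = 0.0009997

0.00100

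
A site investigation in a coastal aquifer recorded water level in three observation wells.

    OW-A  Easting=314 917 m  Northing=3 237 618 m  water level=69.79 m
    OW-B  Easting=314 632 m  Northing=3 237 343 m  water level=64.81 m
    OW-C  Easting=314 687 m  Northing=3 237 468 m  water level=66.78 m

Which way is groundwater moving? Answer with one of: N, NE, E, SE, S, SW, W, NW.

S

Taking OW-A as reference: OW-B−OW-A = (-285, -275, -4.98); OW-C−OW-A = (-230, -150, -3.01).
Solve a·Δx + b·Δy = Δh: det = (-285)·(-150) − (-230)·(-275) = -20500.
∂h/∂x = [(-4.98)·(-150) − (-3.01)·(-275)] / -20500 = +0.003939
∂h/∂y = [(-285)·(-3.01) − (-230)·(-4.98)] / -20500 = +0.01403
Flow = −∇h = (-0.003939 east, -0.01403 north), which points south.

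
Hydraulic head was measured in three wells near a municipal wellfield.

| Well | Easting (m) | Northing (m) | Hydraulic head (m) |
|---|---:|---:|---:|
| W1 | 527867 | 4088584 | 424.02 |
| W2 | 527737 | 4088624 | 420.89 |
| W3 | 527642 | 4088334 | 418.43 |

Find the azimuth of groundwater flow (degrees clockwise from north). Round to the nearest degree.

With h = a·x + b·y + c and W1 as origin, the differences give:
  (-130)·a + 40·b = -3.13
  (-225)·a + (-250)·b = -5.59
Eliminate b (×(-250) and ×40, subtract): 41500·a = 1006.100 → a = ∂h/∂x = +0.02424
Back-substitute: b = ∂h/∂y = +0.0005410.
Flow direction (−∇h) has components (-0.02424 E, -0.0005410 N).
Azimuth = atan2(E, N) = atan2(-0.02424, -0.0005410) = 268.7° ≈ 269°.

269°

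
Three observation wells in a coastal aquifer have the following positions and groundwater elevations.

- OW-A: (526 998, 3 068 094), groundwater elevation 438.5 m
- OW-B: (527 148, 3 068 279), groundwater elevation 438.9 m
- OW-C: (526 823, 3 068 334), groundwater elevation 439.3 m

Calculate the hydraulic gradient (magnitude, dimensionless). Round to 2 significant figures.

0.0029

Taking OW-A as reference: OW-B−OW-A = (150, 185, +0.4); OW-C−OW-A = (-175, 240, +0.8).
Solve a·Δx + b·Δy = Δh: det = 150·240 − (-175)·185 = 68375.
∂h/∂x = [(+0.4)·240 − (+0.8)·185] / 68375 = -0.0007605
∂h/∂y = [150·(+0.8) − (-175)·(+0.4)] / 68375 = +0.002779
|∇h| = √(-0.0007605² + 0.002779²) = 0.002881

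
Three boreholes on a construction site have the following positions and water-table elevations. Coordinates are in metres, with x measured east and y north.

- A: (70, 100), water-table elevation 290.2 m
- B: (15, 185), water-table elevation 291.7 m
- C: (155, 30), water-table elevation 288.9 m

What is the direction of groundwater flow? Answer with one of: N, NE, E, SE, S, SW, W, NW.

S

Three-point gradient (reference A): Δ to B = (-55, 85, +1.5), Δ to C = (85, -70, -1.3).
∂h/∂x = -0.001630, ∂h/∂y = +0.01659 (det = -3375).
Flow = −∇h = (+0.001630 east, -0.01659 north), which points south.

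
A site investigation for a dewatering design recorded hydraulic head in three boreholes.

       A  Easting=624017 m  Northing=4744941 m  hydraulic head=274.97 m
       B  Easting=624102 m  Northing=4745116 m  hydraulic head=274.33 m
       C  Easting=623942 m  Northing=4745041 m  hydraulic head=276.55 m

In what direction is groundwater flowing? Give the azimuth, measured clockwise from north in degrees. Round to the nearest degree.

With h = a·x + b·y + c and A as origin, the differences give:
  85·a + 175·b = -0.64
  (-75)·a + 100·b = +1.58
Eliminate b (×100 and ×175, subtract): 21625·a = -340.500 → a = ∂h/∂x = -0.01575
Back-substitute: b = ∂h/∂y = +0.003991.
Flow direction (−∇h) has components (+0.01575 E, -0.003991 N).
Azimuth = atan2(E, N) = atan2(+0.01575, -0.003991) = 104.2° ≈ 104°.

104°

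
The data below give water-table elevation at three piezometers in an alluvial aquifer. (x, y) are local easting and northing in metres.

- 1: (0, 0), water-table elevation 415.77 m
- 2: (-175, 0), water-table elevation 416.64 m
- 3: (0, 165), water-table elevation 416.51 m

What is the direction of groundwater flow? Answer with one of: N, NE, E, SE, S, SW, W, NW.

∂h/∂x = (416.64 − 415.77) / (-175 − 0) = -0.004971
∂h/∂y = (416.51 − 415.77) / (165 − 0) = +0.004485
Flow = −∇h = (+0.004971 east, -0.004485 north), which points southeast.

SE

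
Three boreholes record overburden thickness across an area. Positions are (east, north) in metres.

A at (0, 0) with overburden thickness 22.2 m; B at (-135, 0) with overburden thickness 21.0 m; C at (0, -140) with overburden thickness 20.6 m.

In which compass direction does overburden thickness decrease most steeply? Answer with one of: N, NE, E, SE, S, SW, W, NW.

∂d/∂x = (21.0 − 22.2) / (-135 − 0) = +0.008889
∂d/∂y = (20.6 − 22.2) / (-140 − 0) = +0.01143
Steepest decrease is along −∇f = (-0.008889 E, -0.01143 N) → southwest.

SW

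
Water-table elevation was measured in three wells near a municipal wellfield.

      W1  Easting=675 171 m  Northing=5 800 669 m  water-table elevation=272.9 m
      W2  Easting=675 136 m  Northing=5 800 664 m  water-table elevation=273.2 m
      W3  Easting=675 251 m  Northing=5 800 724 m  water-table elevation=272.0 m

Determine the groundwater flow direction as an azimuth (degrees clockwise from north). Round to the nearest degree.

058°

Differences from W1: to W2 (Δx, Δy, Δh) = (-35, -5, +0.3); to W3 = (80, 55, -0.9).
Solve a·Δx + b·Δy = Δh: det = (-35)·55 − 80·(-5) = -1525.
∂h/∂x = [(+0.3)·55 − (-0.9)·(-5)] / -1525 = -0.007869
∂h/∂y = [(-35)·(-0.9) − 80·(+0.3)] / -1525 = -0.004918
Flow direction (−∇h) has components (+0.007869 E, +0.004918 N).
Azimuth = atan2(E, N) = atan2(+0.007869, +0.004918) = 58.0° ≈ 058°.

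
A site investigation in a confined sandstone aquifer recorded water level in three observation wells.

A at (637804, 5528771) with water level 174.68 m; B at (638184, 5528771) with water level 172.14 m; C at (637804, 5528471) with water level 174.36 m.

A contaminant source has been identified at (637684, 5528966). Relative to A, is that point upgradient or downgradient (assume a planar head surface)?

upgradient

∂h/∂x = (172.14 − 174.68) / (638184 − 637804) = -0.006684
∂h/∂y = (174.36 − 174.68) / (5528471 − 5528771) = +0.001067
Head at (637684, 5528966) = 174.68 + (-0.006684)·(-120) + (+0.001067)·(195) = 175.69 m.
That is higher than the 174.68 m at A, so the point is upgradient.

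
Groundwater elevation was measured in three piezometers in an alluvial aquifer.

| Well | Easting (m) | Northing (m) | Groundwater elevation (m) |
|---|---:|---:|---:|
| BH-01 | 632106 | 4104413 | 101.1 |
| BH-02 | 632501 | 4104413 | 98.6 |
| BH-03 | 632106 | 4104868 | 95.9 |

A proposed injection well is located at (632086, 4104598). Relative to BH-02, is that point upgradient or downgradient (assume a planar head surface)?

upgradient

∂h/∂x = (98.6 − 101.1) / (632501 − 632106) = -0.006329
∂h/∂y = (95.9 − 101.1) / (4104868 − 4104413) = -0.01143
Head at (632086, 4104598) = 101.1 + (-0.006329)·(-20) + (-0.01143)·(185) = 99.11 m.
That is higher than the 98.6 m at BH-02, so the point is upgradient.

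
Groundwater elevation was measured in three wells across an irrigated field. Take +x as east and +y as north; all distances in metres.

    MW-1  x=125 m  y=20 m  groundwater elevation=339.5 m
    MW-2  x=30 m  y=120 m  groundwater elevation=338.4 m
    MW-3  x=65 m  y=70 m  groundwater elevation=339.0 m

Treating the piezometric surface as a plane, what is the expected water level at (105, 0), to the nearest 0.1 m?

339.9 m

Differences from MW-1: to MW-2 (Δx, Δy, Δh) = (-95, 100, -1.1); to MW-3 = (-60, 50, -0.5).
Determinant of the coordinate differences = (-95)·50 − (-60)·100 = 1250.
∂h/∂x = [(-1.1)·50 − (-0.5)·100] / 1250 = -0.004000
∂h/∂y = [(-95)·(-0.5) − (-60)·(-1.1)] / 1250 = -0.01480
h(105, 0) = 339.5 + (-0.004000)·(-20) + (-0.01480)·(-20) = 339.5 +0.080 +0.296 = 339.876 m.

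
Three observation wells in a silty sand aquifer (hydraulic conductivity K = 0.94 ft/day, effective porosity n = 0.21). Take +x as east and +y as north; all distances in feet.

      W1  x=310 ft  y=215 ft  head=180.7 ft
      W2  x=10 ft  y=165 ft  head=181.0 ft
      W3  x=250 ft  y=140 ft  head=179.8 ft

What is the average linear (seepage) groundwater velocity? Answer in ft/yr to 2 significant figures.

25 ft/yr

Taking W1 as reference: W2−W1 = (-300, -50, +0.3); W3−W1 = (-60, -75, -0.9).
Solve a·Δx + b·Δy = Δh: det = (-300)·(-75) − (-60)·(-50) = 19500.
∂h/∂x = [(+0.3)·(-75) − (-0.9)·(-50)] / 19500 = -0.003462
∂h/∂y = [(-300)·(-0.9) − (-60)·(+0.3)] / 19500 = +0.01477
|∇h| = √(-0.003462² + 0.01477²) = 0.01517
Seepage velocity v = K·i/n = 0.94 × 0.01517 / 0.21 = 0.0679 ft/day = 24.8 ft/yr.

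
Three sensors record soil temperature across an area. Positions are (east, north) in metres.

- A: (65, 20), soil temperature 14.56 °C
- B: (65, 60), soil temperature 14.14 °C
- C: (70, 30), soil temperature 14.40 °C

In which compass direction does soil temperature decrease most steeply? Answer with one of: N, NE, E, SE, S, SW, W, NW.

NE

With T = a·x + b·y + c and A as origin, the differences give:
  0·a + 40·b = -0.42
  5·a + 10·b = -0.16
Eliminate b (×10 and ×40, subtract): -200·a = 2.200 → a = ∂T/∂x = -0.01100
Back-substitute: b = ∂T/∂y = -0.01050.
Steepest decrease is along −∇f = (+0.01100 E, +0.01050 N) → northeast.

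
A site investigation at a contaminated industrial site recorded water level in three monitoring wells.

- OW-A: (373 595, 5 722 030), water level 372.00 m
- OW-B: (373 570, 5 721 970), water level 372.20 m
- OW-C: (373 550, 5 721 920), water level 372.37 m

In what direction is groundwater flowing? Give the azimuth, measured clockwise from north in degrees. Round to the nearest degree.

321°

Taking OW-A as reference: OW-B−OW-A = (-25, -60, +0.20); OW-C−OW-A = (-45, -110, +0.37).
Solve a·Δx + b·Δy = Δh: det = (-25)·(-110) − (-45)·(-60) = 50.
∂h/∂x = [(+0.20)·(-110) − (+0.37)·(-60)] / 50 = +0.004000
∂h/∂y = [(-25)·(+0.37) − (-45)·(+0.20)] / 50 = -0.005000
Flow direction (−∇h) has components (-0.004000 E, +0.005000 N).
Azimuth = atan2(E, N) = atan2(-0.004000, +0.005000) = 321.3° ≈ 321°.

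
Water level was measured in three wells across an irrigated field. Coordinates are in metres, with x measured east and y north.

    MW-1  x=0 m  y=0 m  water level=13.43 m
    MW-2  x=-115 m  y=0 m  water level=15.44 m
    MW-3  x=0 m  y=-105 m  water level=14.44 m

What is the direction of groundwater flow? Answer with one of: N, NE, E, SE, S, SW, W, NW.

NE

∂h/∂x = (15.44 − 13.43) / (-115 − 0) = -0.01748
∂h/∂y = (14.44 − 13.43) / (-105 − 0) = -0.009619
Flow = −∇h = (+0.01748 east, +0.009619 north), which points northeast.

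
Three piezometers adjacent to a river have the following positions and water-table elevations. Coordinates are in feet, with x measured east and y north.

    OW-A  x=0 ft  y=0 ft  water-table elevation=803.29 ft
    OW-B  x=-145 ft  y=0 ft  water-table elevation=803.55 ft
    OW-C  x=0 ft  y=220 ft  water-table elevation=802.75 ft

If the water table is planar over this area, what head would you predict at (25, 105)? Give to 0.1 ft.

803.0 ft

∂h/∂x = (803.55 − 803.29) / (-145 − 0) = -0.001793
∂h/∂y = (802.75 − 803.29) / (220 − 0) = -0.002455
h(25, 105) = 803.29 + (-0.001793)·(25) + (-0.002455)·(105) = 803.29 -0.045 -0.258 = 802.987 ft.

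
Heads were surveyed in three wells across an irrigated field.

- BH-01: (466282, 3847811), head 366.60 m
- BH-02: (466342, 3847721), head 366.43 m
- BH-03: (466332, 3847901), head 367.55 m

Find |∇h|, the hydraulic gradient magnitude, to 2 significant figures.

Three-point gradient (reference BH-01): Δ to BH-02 = (60, -90, -0.17), Δ to BH-03 = (50, 90, +0.95).
∂h/∂x = +0.007091, ∂h/∂y = +0.006616 (det = 9900).
|∇h| = √(0.007091² + 0.006616²) = 0.009698

0.0097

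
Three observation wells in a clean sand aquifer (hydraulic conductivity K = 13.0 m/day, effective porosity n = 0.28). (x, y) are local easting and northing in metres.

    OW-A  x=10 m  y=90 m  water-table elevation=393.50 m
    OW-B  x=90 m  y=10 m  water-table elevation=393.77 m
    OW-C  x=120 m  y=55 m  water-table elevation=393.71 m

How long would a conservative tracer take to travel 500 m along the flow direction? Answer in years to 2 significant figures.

12 years

With h = a·x + b·y + c and OW-A as origin, the differences give:
  80·a + (-80)·b = +0.27
  110·a + (-35)·b = +0.21
Eliminate b (×(-35) and ×(-80), subtract): 6000·a = 7.350 → a = ∂h/∂x = +0.001225
Back-substitute: b = ∂h/∂y = -0.002150.
|∇h| = √(0.001225² + -0.002150²) = 0.002474
Seepage velocity v = K·i/n = 13.0 × 0.002474 / 0.28 = 0.1149 m/day.
t = 500 / 0.1149 = 4352 days = 11.9 years.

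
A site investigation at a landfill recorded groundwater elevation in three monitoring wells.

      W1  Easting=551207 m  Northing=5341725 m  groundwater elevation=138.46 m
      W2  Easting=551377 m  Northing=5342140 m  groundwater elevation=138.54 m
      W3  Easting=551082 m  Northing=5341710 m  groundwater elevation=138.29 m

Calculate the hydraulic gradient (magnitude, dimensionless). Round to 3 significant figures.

0.00146

Taking W1 as reference: W2−W1 = (170, 415, +0.08); W3−W1 = (-125, -15, -0.17).
Determinant of the coordinate differences = 170·(-15) − (-125)·415 = 49325.
∂h/∂x = [(+0.08)·(-15) − (-0.17)·415] / 49325 = +0.001406
∂h/∂y = [170·(-0.17) − (-125)·(+0.08)] / 49325 = -0.0003832
|∇h| = √(0.001406² + -0.0003832²) = 0.001457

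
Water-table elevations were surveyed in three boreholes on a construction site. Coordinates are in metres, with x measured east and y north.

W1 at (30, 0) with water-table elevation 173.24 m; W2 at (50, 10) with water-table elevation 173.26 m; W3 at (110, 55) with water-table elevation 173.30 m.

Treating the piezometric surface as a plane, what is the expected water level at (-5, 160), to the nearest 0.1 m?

173.0 m

With h = a·x + b·y + c and W1 as origin, the differences give:
  20·a + 10·b = +0.02
  80·a + 55·b = +0.06
Eliminate b (×55 and ×10, subtract): 300·a = 0.500 → a = ∂h/∂x = +0.001667
Back-substitute: b = ∂h/∂y = -0.001333.
h(-5, 160) = 173.24 + (+0.001667)·(-35) + (-0.001333)·(160) = 173.24 -0.058 -0.213 = 172.968 m.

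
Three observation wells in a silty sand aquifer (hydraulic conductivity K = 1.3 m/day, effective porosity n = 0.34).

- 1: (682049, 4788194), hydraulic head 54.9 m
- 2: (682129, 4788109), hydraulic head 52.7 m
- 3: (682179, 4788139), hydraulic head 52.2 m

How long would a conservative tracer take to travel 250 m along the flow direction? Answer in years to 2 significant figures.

9.2 years

Taking 1 as reference: 2−1 = (80, -85, -2.2); 3−1 = (130, -55, -2.7).
Solve a·Δx + b·Δy = Δh: det = 80·(-55) − 130·(-85) = 6650.
∂h/∂x = [(-2.2)·(-55) − (-2.7)·(-85)] / 6650 = -0.01632
∂h/∂y = [80·(-2.7) − 130·(-2.2)] / 6650 = +0.01053
|∇h| = √(-0.01632² + 0.01053²) = 0.01942
Seepage velocity v = K·i/n = 1.3 × 0.01942 / 0.34 = 0.07425 m/day.
t = 250 / 0.07425 = 3367 days = 9.22 years.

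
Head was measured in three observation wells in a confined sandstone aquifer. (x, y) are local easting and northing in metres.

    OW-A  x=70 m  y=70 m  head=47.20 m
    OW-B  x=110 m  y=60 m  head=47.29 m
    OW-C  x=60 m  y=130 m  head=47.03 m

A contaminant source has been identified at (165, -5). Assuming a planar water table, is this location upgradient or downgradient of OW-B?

upgradient

With h = a·x + b·y + c and OW-A as origin, the differences give:
  40·a + (-10)·b = +0.09
  (-10)·a + 60·b = -0.17
Eliminate b (×60 and ×(-10), subtract): 2300·a = 3.700 → a = ∂h/∂x = +0.001609
Back-substitute: b = ∂h/∂y = -0.002565.
Head at (165, -5) = 47.20 + (+0.001609)·(95) + (-0.002565)·(-75) = 47.55 m.
That is higher than the 47.29 m at OW-B, so the point is upgradient.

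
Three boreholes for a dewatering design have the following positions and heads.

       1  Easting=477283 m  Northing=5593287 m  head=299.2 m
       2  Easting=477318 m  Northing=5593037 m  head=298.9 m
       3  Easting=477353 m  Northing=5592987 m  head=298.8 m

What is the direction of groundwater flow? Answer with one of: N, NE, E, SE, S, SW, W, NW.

Three-point gradient (reference 1): Δ to 2 = (35, -250, -0.3), Δ to 3 = (70, -300, -0.4).
∂h/∂x = -0.001429, ∂h/∂y = +0.001000 (det = 7000).
Flow = −∇h = (+0.001429 east, -0.001000 north), which points southeast.

SE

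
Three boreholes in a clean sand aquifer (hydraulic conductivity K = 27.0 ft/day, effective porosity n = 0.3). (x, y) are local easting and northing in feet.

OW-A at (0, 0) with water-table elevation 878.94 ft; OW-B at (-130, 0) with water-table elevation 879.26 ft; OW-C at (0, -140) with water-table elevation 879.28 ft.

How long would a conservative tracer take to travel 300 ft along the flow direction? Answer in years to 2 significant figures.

∂h/∂x = (879.26 − 878.94) / (-130 − 0) = -0.002462
∂h/∂y = (879.28 − 878.94) / (-140 − 0) = -0.002429
|∇h| = √(-0.002462² + -0.002429²) = 0.003459
Seepage velocity v = K·i/n = 27.0 × 0.003459 / 0.3 = 0.3113 ft/day.
t = 300 / 0.3113 = 963.7 days = 2.64 years.

2.6 years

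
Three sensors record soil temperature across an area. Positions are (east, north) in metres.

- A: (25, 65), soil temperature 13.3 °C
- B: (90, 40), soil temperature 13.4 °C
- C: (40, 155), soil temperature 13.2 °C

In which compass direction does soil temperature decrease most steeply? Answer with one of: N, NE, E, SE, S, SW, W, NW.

Differences from A: to B (Δx, Δy, Δh) = (65, -25, +0.1); to C = (15, 90, -0.1).
Solve a·Δx + b·Δy = ΔT: det = 65·90 − 15·(-25) = 6225.
∂T/∂x = [(+0.1)·90 − (-0.1)·(-25)] / 6225 = +0.001044
∂T/∂y = [65·(-0.1) − 15·(+0.1)] / 6225 = -0.001285
Steepest decrease is along −∇f = (-0.001044 E, +0.001285 N) → northwest.

NW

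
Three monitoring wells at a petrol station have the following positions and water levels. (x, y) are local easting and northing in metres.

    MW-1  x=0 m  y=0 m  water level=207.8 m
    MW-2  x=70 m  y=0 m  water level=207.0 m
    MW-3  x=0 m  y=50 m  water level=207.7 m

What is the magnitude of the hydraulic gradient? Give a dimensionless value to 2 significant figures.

0.012

∂h/∂x = (207.0 − 207.8) / (70 − 0) = -0.01143
∂h/∂y = (207.7 − 207.8) / (50 − 0) = -0.002000
|∇h| = √(-0.01143² + -0.002000²) = 0.0116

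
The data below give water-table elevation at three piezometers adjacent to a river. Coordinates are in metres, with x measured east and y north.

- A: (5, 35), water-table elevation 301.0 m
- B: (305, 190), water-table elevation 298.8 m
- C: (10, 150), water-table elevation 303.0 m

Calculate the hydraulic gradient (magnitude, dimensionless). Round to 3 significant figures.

Taking A as reference: B−A = (300, 155, -2.2); C−A = (5, 115, +2.0).
Solve a·Δx + b·Δy = Δh: det = 300·115 − 5·155 = 33725.
∂h/∂x = [(-2.2)·115 − (+2.0)·155] / 33725 = -0.01669
∂h/∂y = [300·(+2.0) − 5·(-2.2)] / 33725 = +0.01812
|∇h| = √(-0.01669² + 0.01812²) = 0.02464

0.0246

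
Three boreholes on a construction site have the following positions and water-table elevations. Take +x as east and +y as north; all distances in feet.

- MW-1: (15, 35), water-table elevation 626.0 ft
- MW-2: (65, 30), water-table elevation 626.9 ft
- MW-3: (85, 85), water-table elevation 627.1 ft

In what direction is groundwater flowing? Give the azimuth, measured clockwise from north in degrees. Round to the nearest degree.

279°

Differences from MW-1: to MW-2 (Δx, Δy, Δh) = (50, -5, +0.9); to MW-3 = (70, 50, +1.1).
Determinant of the coordinate differences = 50·50 − 70·(-5) = 2850.
∂h/∂x = [(+0.9)·50 − (+1.1)·(-5)] / 2850 = +0.01772
∂h/∂y = [50·(+1.1) − 70·(+0.9)] / 2850 = -0.002807
Flow direction (−∇h) has components (-0.01772 E, +0.002807 N).
Azimuth = atan2(E, N) = atan2(-0.01772, +0.002807) = 279.0° ≈ 279°.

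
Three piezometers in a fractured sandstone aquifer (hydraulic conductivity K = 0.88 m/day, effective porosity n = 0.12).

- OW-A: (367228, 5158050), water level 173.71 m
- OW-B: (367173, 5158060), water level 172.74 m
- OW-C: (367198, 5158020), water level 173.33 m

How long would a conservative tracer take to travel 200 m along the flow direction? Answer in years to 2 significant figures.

Differences from OW-A: to OW-B (Δx, Δy, Δh) = (-55, 10, -0.97); to OW-C = (-30, -30, -0.38).
Determinant of the coordinate differences = (-55)·(-30) − (-30)·10 = 1950.
∂h/∂x = [(-0.97)·(-30) − (-0.38)·10] / 1950 = +0.01687
∂h/∂y = [(-55)·(-0.38) − (-30)·(-0.97)] / 1950 = -0.004205
|∇h| = √(0.01687² + -0.004205²) = 0.01739
Seepage velocity v = K·i/n = 0.88 × 0.01739 / 0.12 = 0.1275 m/day.
t = 200 / 0.1275 = 1569 days = 4.3 years.

4.3 years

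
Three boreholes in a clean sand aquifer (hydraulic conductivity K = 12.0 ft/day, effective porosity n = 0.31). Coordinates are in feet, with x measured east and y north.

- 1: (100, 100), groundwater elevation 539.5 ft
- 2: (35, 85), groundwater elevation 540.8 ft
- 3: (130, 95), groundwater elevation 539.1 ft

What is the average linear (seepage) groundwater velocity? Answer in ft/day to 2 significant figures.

0.90 ft/day

With h = a·x + b·y + c and 1 as origin, the differences give:
  (-65)·a + (-15)·b = +1.3
  30·a + (-5)·b = -0.4
Eliminate b (×(-5) and ×(-15), subtract): 775·a = -12.50 → a = ∂h/∂x = -0.01613
Back-substitute: b = ∂h/∂y = -0.01677.
|∇h| = √(-0.01613² + -0.01677²) = 0.02327
Seepage velocity v = K·i/n = 12.0 × 0.02327 / 0.31 = 0.9008 ft/day.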